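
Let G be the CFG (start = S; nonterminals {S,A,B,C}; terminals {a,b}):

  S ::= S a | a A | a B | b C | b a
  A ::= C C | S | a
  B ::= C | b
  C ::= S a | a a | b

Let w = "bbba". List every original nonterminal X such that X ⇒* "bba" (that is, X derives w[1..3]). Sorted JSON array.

Convert to CNF:
  S -> S T0 | T0 A | T0 B | T1 C | T1 T0
  A -> C C | S T0 | T0 A | T0 B | T1 C | T1 T0 | a
  B -> S T0 | T0 T0 | b
  C -> S T0 | T0 T0 | b
  T0 -> a
  T1 -> b

CYK table (by increasing span) (cells [i..j] with 1 ≤ i ≤ j ≤ 3 only):
  [1..1]={B,C,T1}  "b"  orig:{B,C}
  [2..2]={B,C,T1}  "b"  orig:{B,C}
  [3..3]={A,T0}  "a"  orig:{A}
  [1..2]={A,S}  "bb"
  [2..3]={A,S}  "ba"
  [1..3]={A,B,C,S}  "bba"

Original NTs in T[1,3] deriving "bba": ["A", "B", "C", "S"]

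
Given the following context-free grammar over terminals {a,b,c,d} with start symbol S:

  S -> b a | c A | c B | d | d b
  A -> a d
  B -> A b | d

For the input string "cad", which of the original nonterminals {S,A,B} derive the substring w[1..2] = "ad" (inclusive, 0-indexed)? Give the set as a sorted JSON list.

Convert to CNF:
  S -> T1 T2 | T2 T0 | T3 A | T3 B | d
  A -> T0 T1
  B -> A T2 | d
  T0 -> a
  T1 -> d
  T2 -> b
  T3 -> c

CYK fill — only the sub-triangle for w[1..2]:
  [1..1]={T0}  "a"  orig:{}
  [2..2]={B,S,T1}  "d"  orig:{B,S}
  [1..2]={A}  "ad"

Original NTs in T[1,2] deriving "ad": ["A"]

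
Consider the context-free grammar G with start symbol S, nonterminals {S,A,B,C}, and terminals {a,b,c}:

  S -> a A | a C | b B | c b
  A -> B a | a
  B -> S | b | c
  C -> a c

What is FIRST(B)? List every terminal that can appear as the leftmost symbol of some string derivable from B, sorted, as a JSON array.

FIRST sets, iterate to fixpoint:
pass 1:
  A via A→a: +{a}
  B via B→b: +{b}
  B via B→c: +{c}
  C via C→a c: +{a}
  S via S→a A: +{a}
  S via S→b B: +{b}
  S via S→c b: +{c}
  S: {a,b,c}  A: {a}  B: {b,c}  C: {a}
pass 2:
  A via A→B a: +{b,c}
  B via B→S: +{a}
  S: {a,b,c}  A: {a,b,c}  B: {a,b,c}  C: {a}
pass 3: done
  S: {a,b,c}  A: {a,b,c}  B: {a,b,c}  C: {a}

FIRST(B) = ["a", "b", "c"]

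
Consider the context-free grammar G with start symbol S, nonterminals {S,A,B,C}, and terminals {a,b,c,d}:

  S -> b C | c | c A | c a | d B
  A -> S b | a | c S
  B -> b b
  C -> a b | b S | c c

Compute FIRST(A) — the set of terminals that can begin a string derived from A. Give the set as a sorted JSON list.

FIRST iteration:
pass 1:
  A via A→a: +{a}
  A via A→c S: +{c}
  B via B→b b: +{b}
  C via C→a b: +{a}
  C via C→b S: +{b}
  C via C→c c: +{c}
  S via S→b C: +{b}
  S via S→c: +{c}
  S via S→d B: +{d}
  FIRST[S]={b,c,d}  FIRST[A]={a,c}  FIRST[B]={b}  FIRST[C]={a,b,c}
pass 2:
  A via A→S b: +{b,d}
  FIRST[S]={b,c,d}  FIRST[A]={a,b,c,d}  FIRST[B]={b}  FIRST[C]={a,b,c}
pass 3: (stable)
  FIRST[S]={b,c,d}  FIRST[A]={a,b,c,d}  FIRST[B]={b}  FIRST[C]={a,b,c}

FIRST(A) = ["a", "b", "c", "d"]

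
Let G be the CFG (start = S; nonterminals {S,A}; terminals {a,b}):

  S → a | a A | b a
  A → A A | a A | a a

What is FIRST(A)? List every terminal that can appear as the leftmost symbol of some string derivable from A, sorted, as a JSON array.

Compute FIRST by fixpoint:
[1]
  A via A→a A: +{a}
  S via S→a: +{a}
  S via S→b a: +{b}
  FIRST[S]={a,b}  FIRST[A]={a}
[2] (no change)
  FIRST[S]={a,b}  FIRST[A]={a}

FIRST(A) = ["a"]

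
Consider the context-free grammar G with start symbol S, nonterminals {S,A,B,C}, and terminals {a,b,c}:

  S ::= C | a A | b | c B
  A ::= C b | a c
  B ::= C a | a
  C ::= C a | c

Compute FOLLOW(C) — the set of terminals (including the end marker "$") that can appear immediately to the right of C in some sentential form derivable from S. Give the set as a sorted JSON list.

Compute FIRST by fixpoint:
[1]
  A via A→a c: +{a}
  B via B→a: +{a}
  C via C→c: +{c}
  S via S→C: +{c}
  S via S→a A: +{a}
  S via S→b: +{b}
  FIRST(S)={a,b,c}  FIRST(A)={a}  FIRST(B)={a}  FIRST(C)={c}
[2]
  A via A→C b: +{c}
  B via B→C a: +{c}
  FIRST(S)={a,b,c}  FIRST(A)={a,c}  FIRST(B)={a,c}  FIRST(C)={c}
[3] (stable)
  FIRST(S)={a,b,c}  FIRST(A)={a,c}  FIRST(B)={a,c}  FIRST(C)={c}

FOLLOW iteration:
seed FOLLOW(S) with $
iter 1:
  A→C b: FOLLOW(C) ⊇ FIRST(b) = {b}; new: +{b}
  B→C a: FOLLOW(C) ⊇ FIRST(a) = {a}; new: +{a}
  S→C: FOLLOW(C) ⊇ FOLLOW(S) ⊇ {$}; new: +{$}
  S→a A: FOLLOW(A) ⊇ FOLLOW(S) ⊇ {$}; new: +{$}
  S→c B: FOLLOW(B) ⊇ FOLLOW(S) ⊇ {$}; new: +{$}
  FOLLOW[S]={$}  FOLLOW[A]={$}  FOLLOW[B]={$}  FOLLOW[C]={$,a,b}
iter 2: (stable)
  FOLLOW[S]={$}  FOLLOW[A]={$}  FOLLOW[B]={$}  FOLLOW[C]={$,a,b}

FOLLOW(C) = ["$", "a", "b"]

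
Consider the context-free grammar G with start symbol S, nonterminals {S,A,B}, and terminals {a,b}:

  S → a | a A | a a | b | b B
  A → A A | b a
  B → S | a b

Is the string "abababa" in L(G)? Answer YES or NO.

CNF form of G:
  S -> T0 B | T1 A | T1 T1 | a | b
  A -> A A | T0 T1
  B -> T0 B | T1 A | T1 T0 | T1 T1 | a | b
  T0 -> b
  T1 -> a

CYK fill:
  T[0,0] 'a' = {B,S,T1}  orig:{B,S}
  T[1,1] 'b' = {B,S,T0}  orig:{B,S}
  T[2,2] 'a' = {B,S,T1}  orig:{B,S}
  T[3,3] 'b' = {B,S,T0}  orig:{B,S}
  T[4,4] 'a' = {B,S,T1}  orig:{B,S}
  T[5,5] 'b' = {B,S,T0}  orig:{B,S}
  T[6,6] 'a' = {B,S,T1}  orig:{B,S}
  T[0,1] 'ab' = {B}
  T[1,2] 'ba' = {A,B,S}
  T[2,3] 'ab' = {B}
  T[3,4] 'ba' = {A,B,S}
  T[4,5] 'ab' = {B}
  T[5,6] 'ba' = {A,B,S}
  T[0,2] 'aba' = {B,S}
  T[1,3] 'bab' = {B,S}
  T[2,4] 'aba' = {B,S}
  T[3,5] 'bab' = {B,S}
  T[4,6] 'aba' = {B,S}
  T[0,3] 'abab' = ∅
  T[1,4] 'baba' = {A,B,S}
  T[2,5] 'abab' = ∅
  T[3,6] 'baba' = {A,B,S}
  T[0,4] 'ababa' = {B,S}
  T[1,5] 'babab' = ∅
  T[2,6] 'ababa' = {B,S}
  T[0,5] 'ababab' = ∅
  T[1,6] 'bababa' = {A,B,S}
  T[0,6] 'abababa' = {B,S}

S ∈ T[0,6] ⇒ YES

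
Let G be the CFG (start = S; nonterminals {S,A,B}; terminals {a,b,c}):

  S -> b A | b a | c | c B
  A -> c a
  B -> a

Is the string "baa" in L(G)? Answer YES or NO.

CNF form of G:
  S -> T0 B | T2 A | T2 T1 | c
  A -> T0 T1
  B -> a
  T0 -> c
  T1 -> a
  T2 -> b

Fill CYK table bottom-up:
  T[0,0] 'b' = {T2}  orig:{}
  T[1,1] 'a' = {B,T1}  orig:{B}
  T[2,2] 'a' = {B,T1}  orig:{B}
  T[0,1] 'ba' = {S}
  T[1,2] 'aa' = ∅
  T[0,2] 'baa' = ∅

S ∉ T[0,2] ⇒ NO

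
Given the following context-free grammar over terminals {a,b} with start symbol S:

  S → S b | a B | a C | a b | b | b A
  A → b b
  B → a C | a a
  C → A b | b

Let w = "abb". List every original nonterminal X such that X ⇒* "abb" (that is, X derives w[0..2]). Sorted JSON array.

Convert to CNF:
  S -> S T0 | T0 A | T1 B | T1 C | T1 T0 | b
  A -> T0 T0
  B -> T1 C | T1 T1
  C -> A T0 | b
  T0 -> b
  T1 -> a

CYK fill, restricted to cells inside w[0..2]:
  cell(0,0) a: {T1}  orig:{}
  cell(1,1) b: {C,S,T0}  orig:{C,S}
  cell(2,2) b: {C,S,T0}  orig:{C,S}
  cell(0,1) ab: {B,S}
  cell(1,2) bb: {A,S}
  cell(0,2) abb: {S}

Original NTs in T[0,2] deriving "abb": ["S"]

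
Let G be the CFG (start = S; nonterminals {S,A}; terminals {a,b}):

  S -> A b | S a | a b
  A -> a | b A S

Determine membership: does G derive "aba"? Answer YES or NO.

Convert to CNF:
  S -> A T0 | S T1 | T1 T0
  A -> T0 X2 | a
  T0 -> b
  T1 -> a
  X2 -> A S

CYK fill:
  cell(0,0) a: {A,T1}  orig:{A}
  cell(1,1) b: {T0}  orig:{}
  cell(2,2) a: {A,T1}  orig:{A}
  cell(0,1) ab: {S}
  cell(1,2) ba: ∅
  cell(0,2) aba: {S}

S ∈ T[0,2] ⇒ YES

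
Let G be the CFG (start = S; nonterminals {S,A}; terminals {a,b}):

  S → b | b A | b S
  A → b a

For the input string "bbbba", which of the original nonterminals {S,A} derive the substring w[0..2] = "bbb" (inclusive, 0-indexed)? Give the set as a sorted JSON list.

Convert to CNF:
  S -> T0 A | T0 S | b
  A -> T0 T1
  T0 -> b
  T1 -> a

Fill CYK table bottom-up — only the sub-triangle for w[0..2]:
  cell(0,0) b: {S,T0}  orig:{S}
  cell(1,1) b: {S,T0}  orig:{S}
  cell(2,2) b: {S,T0}  orig:{S}
  cell(0,1) bb: {S}
  cell(1,2) bb: {S}
  cell(0,2) bbb: {S}

Original NTs in T[0,2] deriving "bbb": ["S"]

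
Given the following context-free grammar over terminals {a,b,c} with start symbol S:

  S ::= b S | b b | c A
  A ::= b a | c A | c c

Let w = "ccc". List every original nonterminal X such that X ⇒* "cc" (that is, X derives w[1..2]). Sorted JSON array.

Convert to CNF:
  S -> T0 S | T0 T0 | T2 A
  A -> T0 T1 | T2 A | T2 T2
  T0 -> b
  T1 -> a
  T2 -> c

Fill CYK table bottom-up (cells [i..j] with 1 ≤ i ≤ j ≤ 2 only):
  [1..1]={T2}  "c"  orig:{}
  [2..2]={T2}  "c"  orig:{}
  [1..2]={A}  "cc"

Original NTs in T[1,2] deriving "cc": ["A"]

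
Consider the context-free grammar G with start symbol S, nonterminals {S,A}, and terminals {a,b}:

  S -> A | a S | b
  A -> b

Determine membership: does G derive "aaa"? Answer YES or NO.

Convert to CNF:
  S -> T0 S | b
  A -> b
  T0 -> a

CYK fill:
  [0..0]={T0}  "a"  orig:{}
  [1..1]={T0}  "a"  orig:{}
  [2..2]={T0}  "a"  orig:{}
  [0..1]=∅  "aa"
  [1..2]=∅  "aa"
  [0..2]=∅  "aaa"

S ∉ T[0,2] ⇒ NO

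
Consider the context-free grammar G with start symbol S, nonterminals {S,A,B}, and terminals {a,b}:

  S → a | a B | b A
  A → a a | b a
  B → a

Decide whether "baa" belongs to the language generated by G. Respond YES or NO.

CNF form of G:
  S -> T0 B | T1 A | a
  A -> T0 T0 | T1 T0
  B -> a
  T0 -> a
  T1 -> b

CYK fill:
  cell(0,0) b: {T1}  orig:{}
  cell(1,1) a: {B,S,T0}  orig:{B,S}
  cell(2,2) a: {B,S,T0}  orig:{B,S}
  cell(0,1) ba: {A}
  cell(1,2) aa: {A,S}
  cell(0,2) baa: {S}

S ∈ T[0,2] ⇒ YES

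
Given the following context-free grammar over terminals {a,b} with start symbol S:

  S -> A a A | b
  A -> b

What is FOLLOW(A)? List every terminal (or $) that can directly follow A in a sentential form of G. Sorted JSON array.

FIRST sets, iterate to fixpoint:
pass 1:
  A via A→b: +{b}
  S via S→A a A: +{b}
  S: {b}  A: {b}
pass 2: (stable)
  S: {b}  A: {b}

FOLLOW sets:
FOLLOW(S) := {$}
pass 1:
  S→A a A: FOLLOW(A) ⊇ FIRST(a) = {a}; new: +{a}
  S→A a A: FOLLOW(A) ⊇ FOLLOW(S) ⊇ {$}; new: +{$}
  S: {$}  A: {$,a}
pass 2: (no change)
  S: {$}  A: {$,a}

FOLLOW(A) = ["$", "a"]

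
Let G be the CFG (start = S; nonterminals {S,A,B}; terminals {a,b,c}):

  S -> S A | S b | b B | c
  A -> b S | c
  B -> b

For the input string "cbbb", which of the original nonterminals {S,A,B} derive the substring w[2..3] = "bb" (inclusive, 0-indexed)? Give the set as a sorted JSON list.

Convert to CNF:
  S -> S A | S T0 | T0 B | c
  A -> T0 S | c
  B -> b
  T0 -> b

CYK fill — only the sub-triangle for w[2..3]:
  [2..2]={B,T0}  "b"  orig:{B}
  [3..3]={B,T0}  "b"  orig:{B}
  [2..3]={S}  "bb"

Original NTs in T[2,3] deriving "bb": ["S"]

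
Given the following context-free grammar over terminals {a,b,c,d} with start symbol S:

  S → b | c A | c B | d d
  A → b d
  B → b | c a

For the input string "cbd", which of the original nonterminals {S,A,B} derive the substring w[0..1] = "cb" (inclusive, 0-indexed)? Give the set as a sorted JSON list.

Convert to CNF:
  S -> T1 T1 | T2 A | T2 B | b
  A -> T0 T1
  B -> T2 T3 | b
  T0 -> b
  T1 -> d
  T2 -> c
  T3 -> a

CYK fill — only the sub-triangle for w[0..1]:
  [0..0]={T2}  "c"  orig:{}
  [1..1]={B,S,T0}  "b"  orig:{B,S}
  [0..1]={S}  "cb"

Original NTs in T[0,1] deriving "cb": ["S"]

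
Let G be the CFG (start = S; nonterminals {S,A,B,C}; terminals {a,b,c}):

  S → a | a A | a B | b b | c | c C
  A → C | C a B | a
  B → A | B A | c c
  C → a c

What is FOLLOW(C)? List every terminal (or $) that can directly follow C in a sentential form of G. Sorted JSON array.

FIRST iteration:
[1]
  A via A→a: +{a}
  B via B→A: +{a}
  B via B→c c: +{c}
  C via C→a c: +{a}
  S via S→a: +{a}
  S via S→b b: +{b}
  S via S→c: +{c}
  S: {a,b,c}  A: {a}  B: {a,c}  C: {a}
[2] (stable)
  S: {a,b,c}  A: {a}  B: {a,c}  C: {a}

Compute FOLLOW by fixpoint:
FOLLOW(S) := {$}
pass 1:
  A→C a B: FOLLOW(C) ⊇ FIRST(a) = {a}; new: +{a}
  B→B A: FOLLOW(B) ⊇ FIRST(A) = {a}; new: +{a}
  B→B A: FOLLOW(A) ⊇ FOLLOW(B) ⊇ {a}; new: +{a}
  S→a A: FOLLOW(A) ⊇ FOLLOW(S) ⊇ {$}; new: +{$}
  S→a B: FOLLOW(B) ⊇ FOLLOW(S) ⊇ {$}; new: +{$}
  S→c C: FOLLOW(C) ⊇ FOLLOW(S) ⊇ {$}; new: +{$}
  FOLLOW[S]={$}  FOLLOW[A]={$,a}  FOLLOW[B]={$,a}  FOLLOW[C]={$,a}
pass 2: — fixpoint
  FOLLOW[S]={$}  FOLLOW[A]={$,a}  FOLLOW[B]={$,a}  FOLLOW[C]={$,a}

FOLLOW(C) = ["$", "a"]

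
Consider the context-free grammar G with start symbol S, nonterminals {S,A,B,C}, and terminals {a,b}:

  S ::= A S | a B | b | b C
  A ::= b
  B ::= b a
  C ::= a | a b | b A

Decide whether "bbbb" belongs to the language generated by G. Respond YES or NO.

CNF form of G:
  S -> A S | T0 C | T1 B | b
  A -> b
  B -> T0 T1
  C -> T0 A | T1 T0 | a
  T0 -> b
  T1 -> a

CYK fill:
  [0..0]={A,S,T0}  "b"  orig:{A,S}
  [1..1]={A,S,T0}  "b"  orig:{A,S}
  [2..2]={A,S,T0}  "b"  orig:{A,S}
  [3..3]={A,S,T0}  "b"  orig:{A,S}
  [0..1]={C,S}  "bb"
  [1..2]={C,S}  "bb"
  [2..3]={C,S}  "bb"
  [0..2]={S}  "bbb"
  [1..3]={S}  "bbb"
  [0..3]={S}  "bbbb"

S ∈ T[0,3] ⇒ YES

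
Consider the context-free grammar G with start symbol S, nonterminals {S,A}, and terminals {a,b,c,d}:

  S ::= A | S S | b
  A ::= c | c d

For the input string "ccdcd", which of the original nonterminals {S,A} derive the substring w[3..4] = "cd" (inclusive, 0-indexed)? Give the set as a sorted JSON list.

Convert to CNF:
  S -> S S | T0 T1 | b | c
  A -> T0 T1 | c
  T0 -> c
  T1 -> d

CYK table (by increasing span) (cells [i..j] with 3 ≤ i ≤ j ≤ 4 only):
  [3..3]={A,S,T0}  "c"  orig:{A,S}
  [4..4]={T1}  "d"  orig:{}
  [3..4]={A,S}  "cd"

Original NTs in T[3,4] deriving "cd": ["A", "S"]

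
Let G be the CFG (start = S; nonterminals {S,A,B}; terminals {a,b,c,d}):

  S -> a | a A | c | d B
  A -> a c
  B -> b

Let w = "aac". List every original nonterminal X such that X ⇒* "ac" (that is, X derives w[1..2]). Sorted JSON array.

CNF form of G:
  S -> T0 A | T2 B | a | c
  A -> T0 T1
  B -> b
  T0 -> a
  T1 -> c
  T2 -> d

Fill CYK table bottom-up — only the sub-triangle for w[1..2]:
  cell(1,1) a: {S,T0}  orig:{S}
  cell(2,2) c: {S,T1}  orig:{S}
  cell(1,2) ac: {A}

Original NTs in T[1,2] deriving "ac": ["A"]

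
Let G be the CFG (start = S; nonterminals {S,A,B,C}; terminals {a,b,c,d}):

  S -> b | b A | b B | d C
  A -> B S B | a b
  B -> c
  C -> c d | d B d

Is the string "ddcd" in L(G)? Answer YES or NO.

Convert to CNF:
  S -> T1 A | T1 B | T3 C | b
  A -> B X4 | T0 T1
  B -> c
  C -> T2 T3 | T3 X5
  T0 -> a
  T1 -> b
  T2 -> c
  T3 -> d
  X4 -> S B
  X5 -> B T3

CYK table (by increasing span):
  [0..0]={T3}  "d"  orig:{}
  [1..1]={T3}  "d"  orig:{}
  [2..2]={B,T2}  "c"  orig:{B}
  [3..3]={T3}  "d"  orig:{}
  [0..1]=∅  "dd"
  [1..2]=∅  "dc"
  [2..3]={C,X5}  "cd"  orig:{C}
  [0..2]=∅  "ddc"
  [1..3]={C,S}  "dcd"
  [0..3]={S}  "ddcd"

S ∈ T[0,3] ⇒ YES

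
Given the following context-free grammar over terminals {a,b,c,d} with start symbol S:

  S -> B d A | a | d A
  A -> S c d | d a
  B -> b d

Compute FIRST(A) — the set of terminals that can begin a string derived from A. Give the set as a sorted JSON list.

Compute FIRST by fixpoint:
round 1:
  A via A→d a: +{d}
  B via B→b d: +{b}
  S via S→B d A: +{b}
  S via S→a: +{a}
  S via S→d A: +{d}
  S: {a,b,d}  A: {d}  B: {b}
round 2:
  A via A→S c d: +{a,b}
  S: {a,b,d}  A: {a,b,d}  B: {b}
round 3: — fixpoint
  S: {a,b,d}  A: {a,b,d}  B: {b}

FIRST(A) = ["a", "b", "d"]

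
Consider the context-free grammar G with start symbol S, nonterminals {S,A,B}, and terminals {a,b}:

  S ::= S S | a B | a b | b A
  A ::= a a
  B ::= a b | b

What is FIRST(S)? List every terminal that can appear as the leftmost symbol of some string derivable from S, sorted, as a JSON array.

FIRST iteration:
pass 1:
  A via A→a a: +{a}
  B via B→a b: +{a}
  B via B→b: +{b}
  S via S→a B: +{a}
  S via S→b A: +{b}
  S: {a,b}  A: {a}  B: {a,b}
pass 2: (stable)
  S: {a,b}  A: {a}  B: {a,b}

FIRST(S) = ["a", "b"]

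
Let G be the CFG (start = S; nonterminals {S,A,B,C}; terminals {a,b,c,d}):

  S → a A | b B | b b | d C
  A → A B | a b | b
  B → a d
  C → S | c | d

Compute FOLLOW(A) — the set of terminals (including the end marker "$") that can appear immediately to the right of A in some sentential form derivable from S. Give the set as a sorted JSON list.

Compute FIRST by fixpoint:
[1]
  A via A→a b: +{a}
  A via A→b: +{b}
  B via B→a d: +{a}
  C via C→c: +{c}
  C via C→d: +{d}
  S via S→a A: +{a}
  S via S→b B: +{b}
  S via S→d C: +{d}
  S: {a,b,d}  A: {a,b}  B: {a}  C: {c,d}
[2]
  C via C→S: +{a,b}
  S: {a,b,d}  A: {a,b}  B: {a}  C: {a,b,c,d}
[3] (no change)
  S: {a,b,d}  A: {a,b}  B: {a}  C: {a,b,c,d}

FOLLOW sets:
initialize: $ ∈ FOLLOW(S)
round 1:
  A→A B: FOLLOW(A) ⊇ FIRST(B) = {a}; new: +{a}
  A→A B: FOLLOW(B) ⊇ FOLLOW(A) ⊇ {a}; new: +{a}
  S→a A: FOLLOW(A) ⊇ FOLLOW(S) ⊇ {$}; new: +{$}
  S→b B: FOLLOW(B) ⊇ FOLLOW(S) ⊇ {$}; new: +{$}
  S→d C: FOLLOW(C) ⊇ FOLLOW(S) ⊇ {$}; new: +{$}
  S: {$}  A: {$,a}  B: {$,a}  C: {$}
round 2: done
  S: {$}  A: {$,a}  B: {$,a}  C: {$}

FOLLOW(A) = ["$", "a"]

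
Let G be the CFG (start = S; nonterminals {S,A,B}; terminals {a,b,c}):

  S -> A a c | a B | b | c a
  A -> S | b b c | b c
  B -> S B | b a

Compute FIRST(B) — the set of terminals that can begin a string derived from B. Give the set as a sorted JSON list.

FIRST sets, iterate to fixpoint:
pass 1:
  A via A→b b c: +{b}
  B via B→b a: +{b}
  S via S→A a c: +{b}
  S via S→a B: +{a}
  S via S→c a: +{c}
  S: {a,b,c}  A: {b}  B: {b}
pass 2:
  A via A→S: +{a,c}
  B via B→S B: +{a,c}
  S: {a,b,c}  A: {a,b,c}  B: {a,b,c}
pass 3: (stable)
  S: {a,b,c}  A: {a,b,c}  B: {a,b,c}

FIRST(B) = ["a", "b", "c"]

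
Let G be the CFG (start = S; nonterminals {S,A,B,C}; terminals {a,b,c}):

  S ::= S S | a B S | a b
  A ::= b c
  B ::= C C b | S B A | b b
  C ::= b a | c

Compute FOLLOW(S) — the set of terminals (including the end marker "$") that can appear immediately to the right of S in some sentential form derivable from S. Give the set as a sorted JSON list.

FIRST iteration:
iter 1:
  A via A→b c: +{b}
  B via B→b b: +{b}
  C via C→b a: +{b}
  C via C→c: +{c}
  S via S→a B S: +{a}
  FIRST[S]={a}  FIRST[A]={b}  FIRST[B]={b}  FIRST[C]={b,c}
iter 2:
  B via B→C C b: +{c}
  B via B→S B A: +{a}
  FIRST[S]={a}  FIRST[A]={b}  FIRST[B]={a,b,c}  FIRST[C]={b,c}
iter 3: (no change)
  FIRST[S]={a}  FIRST[A]={b}  FIRST[B]={a,b,c}  FIRST[C]={b,c}

FOLLOW iteration:
initialize: $ ∈ FOLLOW(S)
round 1:
  B→C C b: FOLLOW(C) ⊇ FIRST(C) = {b,c}; new: +{b,c}
  B→S B A: FOLLOW(S) ⊇ FIRST(B) = {a,b,c}; new: +{a,b,c}
  B→S B A: FOLLOW(B) ⊇ FIRST(A) = {b}; new: +{b}
  B→S B A: FOLLOW(A) ⊇ FOLLOW(B) ⊇ {b}; new: +{b}
  S→a B S: FOLLOW(B) ⊇ FIRST(S) = {a}; new: +{a}
  FOLLOW(S)={$,a,b,c}  FOLLOW(A)={b}  FOLLOW(B)={a,b}  FOLLOW(C)={b,c}
round 2:
  B→S B A: FOLLOW(A) ⊇ FOLLOW(B) ⊇ {a,b}; new: +{a}
  FOLLOW(S)={$,a,b,c}  FOLLOW(A)={a,b}  FOLLOW(B)={a,b}  FOLLOW(C)={b,c}
round 3: — fixpoint
  FOLLOW(S)={$,a,b,c}  FOLLOW(A)={a,b}  FOLLOW(B)={a,b}  FOLLOW(C)={b,c}

FOLLOW(S) = ["$", "a", "b", "c"]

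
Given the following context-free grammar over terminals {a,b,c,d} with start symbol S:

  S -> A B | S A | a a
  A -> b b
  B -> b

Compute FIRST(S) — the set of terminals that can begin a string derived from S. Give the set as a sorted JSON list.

FIRST sets, iterate to fixpoint:
pass 1:
  A via A→b b: +{b}
  B via B→b: +{b}
  S via S→A B: +{b}
  S via S→a a: +{a}
  S: {a,b}  A: {b}  B: {b}
pass 2: — fixpoint
  S: {a,b}  A: {b}  B: {b}

FIRST(S) = ["a", "b"]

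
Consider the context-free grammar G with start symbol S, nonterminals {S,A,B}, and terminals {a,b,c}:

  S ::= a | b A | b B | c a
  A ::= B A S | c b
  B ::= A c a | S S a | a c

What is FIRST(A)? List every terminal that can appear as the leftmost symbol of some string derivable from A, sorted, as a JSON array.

Compute FIRST by fixpoint:
round 1:
  A via A→c b: +{c}
  B via B→A c a: +{c}
  B via B→a c: +{a}
  S via S→a: +{a}
  S via S→b A: +{b}
  S via S→c a: +{c}
  FIRST(S)={a,b,c}  FIRST(A)={c}  FIRST(B)={a,c}
round 2:
  A via A→B A S: +{a}
  B via B→S S a: +{b}
  FIRST(S)={a,b,c}  FIRST(A)={a,c}  FIRST(B)={a,b,c}
round 3:
  A via A→B A S: +{b}
  FIRST(S)={a,b,c}  FIRST(A)={a,b,c}  FIRST(B)={a,b,c}
round 4: (stable)
  FIRST(S)={a,b,c}  FIRST(A)={a,b,c}  FIRST(B)={a,b,c}

FIRST(A) = ["a", "b", "c"]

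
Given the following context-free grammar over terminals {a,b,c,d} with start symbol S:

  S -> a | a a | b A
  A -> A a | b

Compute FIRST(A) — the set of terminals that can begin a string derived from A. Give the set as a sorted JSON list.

Compute FIRST by fixpoint:
round 1:
  A via A→b: +{b}
  S via S→a: +{a}
  S via S→b A: +{b}
  FIRST(S)={a,b}  FIRST(A)={b}
round 2: done
  FIRST(S)={a,b}  FIRST(A)={b}

FIRST(A) = ["b"]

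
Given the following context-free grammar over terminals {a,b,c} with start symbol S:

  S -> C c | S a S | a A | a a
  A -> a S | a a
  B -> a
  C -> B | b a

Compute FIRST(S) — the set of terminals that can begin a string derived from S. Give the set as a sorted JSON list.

FIRST iteration:
pass 1:
  A via A→a S: +{a}
  B via B→a: +{a}
  C via C→B: +{a}
  C via C→b a: +{b}
  S via S→C c: +{a,b}
  FIRST[S]={a,b}  FIRST[A]={a}  FIRST[B]={a}  FIRST[C]={a,b}
pass 2: done
  FIRST[S]={a,b}  FIRST[A]={a}  FIRST[B]={a}  FIRST[C]={a,b}

FIRST(S) = ["a", "b"]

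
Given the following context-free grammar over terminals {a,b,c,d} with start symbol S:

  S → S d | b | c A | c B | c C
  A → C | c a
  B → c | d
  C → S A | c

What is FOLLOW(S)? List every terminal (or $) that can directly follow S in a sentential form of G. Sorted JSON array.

Compute FIRST by fixpoint:
pass 1:
  A via A→c a: +{c}
  B via B→c: +{c}
  B via B→d: +{d}
  C via C→c: +{c}
  S via S→b: +{b}
  S via S→c A: +{c}
  FIRST[S]={b,c}  FIRST[A]={c}  FIRST[B]={c,d}  FIRST[C]={c}
pass 2:
  C via C→S A: +{b}
  FIRST[S]={b,c}  FIRST[A]={c}  FIRST[B]={c,d}  FIRST[C]={b,c}
pass 3:
  A via A→C: +{b}
  FIRST[S]={b,c}  FIRST[A]={b,c}  FIRST[B]={c,d}  FIRST[C]={b,c}
pass 4: (stable)
  FIRST[S]={b,c}  FIRST[A]={b,c}  FIRST[B]={c,d}  FIRST[C]={b,c}

Compute FOLLOW by fixpoint:
seed FOLLOW(S) with $
[1]
  C→S A: FOLLOW(S) ⊇ FIRST(A) = {b,c}; new: +{b,c}
  S→S d: FOLLOW(S) ⊇ FIRST(d) = {d}; new: +{d}
  S→c A: FOLLOW(A) ⊇ FOLLOW(S) ⊇ {$,b,c,d}; new: +{$,b,c,d}
  S→c B: FOLLOW(B) ⊇ FOLLOW(S) ⊇ {$,b,c,d}; new: +{$,b,c,d}
  S→c C: FOLLOW(C) ⊇ FOLLOW(S) ⊇ {$,b,c,d}; new: +{$,b,c,d}
  FOLLOW(S)={$,b,c,d}  FOLLOW(A)={$,b,c,d}  FOLLOW(B)={$,b,c,d}  FOLLOW(C)={$,b,c,d}
[2] done
  FOLLOW(S)={$,b,c,d}  FOLLOW(A)={$,b,c,d}  FOLLOW(B)={$,b,c,d}  FOLLOW(C)={$,b,c,d}

FOLLOW(S) = ["$", "b", "c", "d"]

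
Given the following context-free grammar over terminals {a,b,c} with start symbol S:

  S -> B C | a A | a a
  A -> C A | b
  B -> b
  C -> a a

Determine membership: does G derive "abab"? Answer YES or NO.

Convert to CNF:
  S -> B C | T0 A | T0 T0
  A -> C A | b
  B -> b
  C -> T0 T0
  T0 -> a

CYK table (by increasing span):
  [0..0]={T0}  "a"  orig:{}
  [1..1]={A,B}  "b"
  [2..2]={T0}  "a"  orig:{}
  [3..3]={A,B}  "b"
  [0..1]={S}  "ab"
  [1..2]=∅  "ba"
  [2..3]={S}  "ab"
  [0..2]=∅  "aba"
  [1..3]=∅  "bab"
  [0..3]=∅  "abab"

S ∉ T[0,3] ⇒ NO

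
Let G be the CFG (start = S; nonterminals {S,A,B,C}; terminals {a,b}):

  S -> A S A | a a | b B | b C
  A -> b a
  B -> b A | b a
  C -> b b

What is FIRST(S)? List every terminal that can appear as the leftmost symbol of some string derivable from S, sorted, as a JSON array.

Compute FIRST by fixpoint:
pass 1:
  A via A→b a: +{b}
  B via B→b A: +{b}
  C via C→b b: +{b}
  S via S→A S A: +{b}
  S via S→a a: +{a}
  FIRST[S]={a,b}  FIRST[A]={b}  FIRST[B]={b}  FIRST[C]={b}
pass 2: done
  FIRST[S]={a,b}  FIRST[A]={b}  FIRST[B]={b}  FIRST[C]={b}

FIRST(S) = ["a", "b"]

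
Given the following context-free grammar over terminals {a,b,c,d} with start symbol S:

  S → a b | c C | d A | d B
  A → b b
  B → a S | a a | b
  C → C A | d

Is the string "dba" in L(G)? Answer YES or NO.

CNF form of G:
  S -> T1 T0 | T2 C | T3 A | T3 B
  A -> T0 T0
  B -> T1 S | T1 T1 | b
  C -> C A | d
  T0 -> b
  T1 -> a
  T2 -> c
  T3 -> d

CYK fill:
  cell(0,0) d: {C,T3}  orig:{C}
  cell(1,1) b: {B,T0}  orig:{B}
  cell(2,2) a: {T1}  orig:{}
  cell(0,1) db: {S}
  cell(1,2) ba: ∅
  cell(0,2) dba: ∅

S ∉ T[0,2] ⇒ NO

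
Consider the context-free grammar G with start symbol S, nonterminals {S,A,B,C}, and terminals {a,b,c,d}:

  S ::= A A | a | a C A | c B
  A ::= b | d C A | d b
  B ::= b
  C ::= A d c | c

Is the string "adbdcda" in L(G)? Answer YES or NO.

CNF form of G:
  S -> A A | T2 B | T3 X6 | a
  A -> T0 T1 | T0 X4 | b
  B -> b
  C -> A X5 | c
  T0 -> d
  T1 -> b
  T2 -> c
  T3 -> a
  X4 -> C A
  X5 -> T0 T2
  X6 -> C A

Fill CYK table bottom-up:
  T[0,0] 'a' = {S,T3}  orig:{S}
  T[1,1] 'd' = {T0}  orig:{}
  T[2,2] 'b' = {A,B,T1}  orig:{A,B}
  T[3,3] 'd' = {T0}  orig:{}
  T[4,4] 'c' = {C,T2}  orig:{C}
  T[5,5] 'd' = {T0}  orig:{}
  T[6,6] 'a' = {S,T3}  orig:{S}
  T[0,1] 'ad' = ∅
  T[1,2] 'db' = {A}
  T[2,3] 'bd' = ∅
  T[3,4] 'dc' = {X5}  orig:{}
  T[4,5] 'cd' = ∅
  T[5,6] 'da' = ∅
  T[0,2] 'adb' = ∅
  T[1,3] 'dbd' = ∅
  T[2,4] 'bdc' = {C}
  T[3,5] 'dcd' = ∅
  T[4,6] 'cda' = ∅
  T[0,3] 'adbd' = ∅
  T[1,4] 'dbdc' = {C}
  T[2,5] 'bdcd' = ∅
  T[3,6] 'dcda' = ∅
  T[0,4] 'adbdc' = ∅
  T[1,5] 'dbdcd' = ∅
  T[2,6] 'bdcda' = ∅
  T[0,5] 'adbdcd' = ∅
  T[1,6] 'dbdcda' = ∅
  T[0,6] 'adbdcda' = ∅

S ∉ T[0,6] ⇒ NO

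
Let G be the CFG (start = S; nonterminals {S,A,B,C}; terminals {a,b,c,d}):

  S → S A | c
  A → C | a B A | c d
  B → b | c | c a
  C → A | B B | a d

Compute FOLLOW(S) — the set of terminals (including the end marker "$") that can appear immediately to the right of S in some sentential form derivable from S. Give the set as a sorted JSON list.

FIRST iteration:
round 1:
  A via A→a B A: +{a}
  A via A→c d: +{c}
  B via B→b: +{b}
  B via B→c: +{c}
  C via C→A: +{a,c}
  C via C→B B: +{b}
  S via S→c: +{c}
  FIRST[S]={c}  FIRST[A]={a,c}  FIRST[B]={b,c}  FIRST[C]={a,b,c}
round 2:
  A via A→C: +{b}
  FIRST[S]={c}  FIRST[A]={a,b,c}  FIRST[B]={b,c}  FIRST[C]={a,b,c}
round 3: (stable)
  FIRST[S]={c}  FIRST[A]={a,b,c}  FIRST[B]={b,c}  FIRST[C]={a,b,c}

FOLLOW sets:
FOLLOW(S) := {$}
round 1:
  A→a B A: FOLLOW(B) ⊇ FIRST(A) = {a,b,c}; new: +{a,b,c}
  S→S A: FOLLOW(S) ⊇ FIRST(A) = {a,b,c}; new: +{a,b,c}
  S→S A: FOLLOW(A) ⊇ FOLLOW(S) ⊇ {$,a,b,c}; new: +{$,a,b,c}
  FOLLOW(S)={$,a,b,c}  FOLLOW(A)={$,a,b,c}  FOLLOW(B)={a,b,c}  FOLLOW(C)={}
round 2:
  A→C: FOLLOW(C) ⊇ FOLLOW(A) ⊇ {$,a,b,c}; new: +{$,a,b,c}
  C→B B: FOLLOW(B) ⊇ FOLLOW(C) ⊇ {$,a,b,c}; new: +{$}
  FOLLOW(S)={$,a,b,c}  FOLLOW(A)={$,a,b,c}  FOLLOW(B)={$,a,b,c}  FOLLOW(C)={$,a,b,c}
round 3: (stable)
  FOLLOW(S)={$,a,b,c}  FOLLOW(A)={$,a,b,c}  FOLLOW(B)={$,a,b,c}  FOLLOW(C)={$,a,b,c}

FOLLOW(S) = ["$", "a", "b", "c"]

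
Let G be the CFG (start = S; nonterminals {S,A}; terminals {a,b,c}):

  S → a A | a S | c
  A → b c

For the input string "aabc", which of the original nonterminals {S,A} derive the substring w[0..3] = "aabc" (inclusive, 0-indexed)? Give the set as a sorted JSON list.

Convert to CNF:
  S -> T2 A | T2 S | c
  A -> T0 T1
  T0 -> b
  T1 -> c
  T2 -> a

Fill CYK table bottom-up (cells [i..j] with 0 ≤ i ≤ j ≤ 3 only):
  T[0,0] 'a' = {T2}  orig:{}
  T[1,1] 'a' = {T2}  orig:{}
  T[2,2] 'b' = {T0}  orig:{}
  T[3,3] 'c' = {S,T1}  orig:{S}
  T[0,1] 'aa' = ∅
  T[1,2] 'ab' = ∅
  T[2,3] 'bc' = {A}
  T[0,2] 'aab' = ∅
  T[1,3] 'abc' = {S}
  T[0,3] 'aabc' = {S}

Original NTs in T[0,3] deriving "aabc": ["S"]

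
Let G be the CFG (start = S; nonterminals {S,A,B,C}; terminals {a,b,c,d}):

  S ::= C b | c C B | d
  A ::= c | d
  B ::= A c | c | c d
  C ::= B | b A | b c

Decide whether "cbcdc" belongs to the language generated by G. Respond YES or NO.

Convert to CNF:
  S -> C T2 | T0 X3 | d
  A -> c | d
  B -> A T0 | T0 T1 | c
  C -> A T0 | T0 T1 | T2 A | T2 T0 | c
  T0 -> c
  T1 -> d
  T2 -> b
  X3 -> C B

CYK table (by increasing span):
  cell(0,0) c: {A,B,C,T0}  orig:{A,B,C}
  cell(1,1) b: {T2}  orig:{}
  cell(2,2) c: {A,B,C,T0}  orig:{A,B,C}
  cell(3,3) d: {A,S,T1}  orig:{A,S}
  cell(4,4) c: {A,B,C,T0}  orig:{A,B,C}
  cell(0,1) cb: {S}
  cell(1,2) bc: {C}
  cell(2,3) cd: {B,C}
  cell(3,4) dc: {B,C}
  cell(0,2) cbc: ∅
  cell(1,3) bcd: ∅
  cell(2,4) cdc: {X3}  orig:{}
  cell(0,3) cbcd: ∅
  cell(1,4) bcdc: {X3}  orig:{}
  cell(0,4) cbcdc: {S}

S ∈ T[0,4] ⇒ YES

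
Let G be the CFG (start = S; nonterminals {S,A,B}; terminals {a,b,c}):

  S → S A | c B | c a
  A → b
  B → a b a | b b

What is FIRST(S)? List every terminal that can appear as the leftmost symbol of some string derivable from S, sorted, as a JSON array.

FIRST iteration:
iter 1:
  A via A→b: +{b}
  B via B→a b a: +{a}
  B via B→b b: +{b}
  S via S→c B: +{c}
  FIRST[S]={c}  FIRST[A]={b}  FIRST[B]={a,b}
iter 2: done
  FIRST[S]={c}  FIRST[A]={b}  FIRST[B]={a,b}

FIRST(S) = ["c"]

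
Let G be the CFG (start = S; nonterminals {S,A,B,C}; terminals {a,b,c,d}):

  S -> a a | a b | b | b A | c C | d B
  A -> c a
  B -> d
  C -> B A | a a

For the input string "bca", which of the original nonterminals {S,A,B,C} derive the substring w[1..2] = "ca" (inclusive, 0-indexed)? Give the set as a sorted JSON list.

CNF form of G:
  S -> T0 C | T1 T1 | T1 T2 | T2 A | T3 B | b
  A -> T0 T1
  B -> d
  C -> B A | T1 T1
  T0 -> c
  T1 -> a
  T2 -> b
  T3 -> d

CYK table (by increasing span) (cells [i..j] with 1 ≤ i ≤ j ≤ 2 only):
  [1..1]={T0}  "c"  orig:{}
  [2..2]={T1}  "a"  orig:{}
  [1..2]={A}  "ca"

Original NTs in T[1,2] deriving "ca": ["A"]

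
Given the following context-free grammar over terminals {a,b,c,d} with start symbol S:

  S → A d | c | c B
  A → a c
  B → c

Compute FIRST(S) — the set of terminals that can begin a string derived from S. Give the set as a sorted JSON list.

Compute FIRST by fixpoint:
iter 1:
  A via A→a c: +{a}
  B via B→c: +{c}
  S via S→A d: +{a}
  S via S→c: +{c}
  S: {a,c}  A: {a}  B: {c}
iter 2: done
  S: {a,c}  A: {a}  B: {c}

FIRST(S) = ["a", "c"]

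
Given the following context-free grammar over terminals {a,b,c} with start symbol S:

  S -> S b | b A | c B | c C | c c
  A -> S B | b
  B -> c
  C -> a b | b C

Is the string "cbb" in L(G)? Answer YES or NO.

CNF form of G:
  S -> S T1 | T1 A | T2 B | T2 C | T2 T2
  A -> S B | b
  B -> c
  C -> T0 T1 | T1 C
  T0 -> a
  T1 -> b
  T2 -> c

CYK fill:
  [0..0]={B,T2}  "c"  orig:{B}
  [1..1]={A,T1}  "b"  orig:{A}
  [2..2]={A,T1}  "b"  orig:{A}
  [0..1]=∅  "cb"
  [1..2]={S}  "bb"
  [0..2]=∅  "cbb"

S ∉ T[0,2] ⇒ NO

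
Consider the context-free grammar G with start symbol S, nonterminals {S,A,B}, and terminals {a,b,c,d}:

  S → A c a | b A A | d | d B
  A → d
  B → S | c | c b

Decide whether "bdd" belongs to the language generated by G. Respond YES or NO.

Convert to CNF:
  S -> A X6 | T2 X7 | T3 B | d
  A -> d
  B -> A X4 | T0 T2 | T2 X5 | T3 B | c | d
  T0 -> c
  T1 -> a
  T2 -> b
  T3 -> d
  X4 -> T0 T1
  X5 -> A A
  X6 -> T0 T1
  X7 -> A A

Fill CYK table bottom-up:
  T[0,0] 'b' = {T2}  orig:{}
  T[1,1] 'd' = {A,B,S,T3}  orig:{A,B,S}
  T[2,2] 'd' = {A,B,S,T3}  orig:{A,B,S}
  T[0,1] 'bd' = ∅
  T[1,2] 'dd' = {B,S,X5,X7}  orig:{B,S}
  T[0,2] 'bdd' = {B,S}

S ∈ T[0,2] ⇒ YES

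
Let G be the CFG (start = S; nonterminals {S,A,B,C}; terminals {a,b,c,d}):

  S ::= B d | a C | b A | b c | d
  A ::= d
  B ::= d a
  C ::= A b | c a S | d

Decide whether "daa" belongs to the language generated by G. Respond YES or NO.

CNF form of G:
  S -> B T0 | T1 C | T2 A | T2 T3 | d
  A -> d
  B -> T0 T1
  C -> A T2 | T3 X4 | d
  T0 -> d
  T1 -> a
  T2 -> b
  T3 -> c
  X4 -> T1 S

CYK table (by increasing span):
  [0..0]={A,C,S,T0}  "d"  orig:{A,C,S}
  [1..1]={T1}  "a"  orig:{}
  [2..2]={T1}  "a"  orig:{}
  [0..1]={B}  "da"
  [1..2]=∅  "aa"
  [0..2]=∅  "daa"

S ∉ T[0,2] ⇒ NO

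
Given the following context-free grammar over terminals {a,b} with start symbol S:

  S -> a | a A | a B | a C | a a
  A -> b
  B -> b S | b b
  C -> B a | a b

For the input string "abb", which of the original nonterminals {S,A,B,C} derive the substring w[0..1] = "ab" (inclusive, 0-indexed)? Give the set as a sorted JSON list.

CNF form of G:
  S -> T1 A | T1 B | T1 C | T1 T1 | a
  A -> b
  B -> T0 S | T0 T0
  C -> B T1 | T1 T0
  T0 -> b
  T1 -> a

CYK fill — only the sub-triangle for w[0..1]:
  cell(0,0) a: {S,T1}  orig:{S}
  cell(1,1) b: {A,T0}  orig:{A}
  cell(0,1) ab: {C,S}

Original NTs in T[0,1] deriving "ab": ["C", "S"]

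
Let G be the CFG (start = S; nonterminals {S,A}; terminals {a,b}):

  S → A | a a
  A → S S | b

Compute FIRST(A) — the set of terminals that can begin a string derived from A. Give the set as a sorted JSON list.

Compute FIRST by fixpoint:
[1]
  A via A→b: +{b}
  S via S→A: +{b}
  S via S→a a: +{a}
  FIRST[S]={a,b}  FIRST[A]={b}
[2]
  A via A→S S: +{a}
  FIRST[S]={a,b}  FIRST[A]={a,b}
[3] (no change)
  FIRST[S]={a,b}  FIRST[A]={a,b}

FIRST(A) = ["a", "b"]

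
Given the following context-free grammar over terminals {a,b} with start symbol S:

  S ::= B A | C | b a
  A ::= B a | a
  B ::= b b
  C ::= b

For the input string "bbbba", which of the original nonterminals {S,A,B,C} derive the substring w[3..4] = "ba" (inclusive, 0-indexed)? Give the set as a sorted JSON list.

CNF form of G:
  S -> B A | T1 T0 | b
  A -> B T0 | a
  B -> T1 T1
  C -> b
  T0 -> a
  T1 -> b

CYK fill (cells [i..j] with 3 ≤ i ≤ j ≤ 4 only):
  [3..3]={C,S,T1}  "b"  orig:{C,S}
  [4..4]={A,T0}  "a"  orig:{A}
  [3..4]={S}  "ba"

Original NTs in T[3,4] deriving "ba": ["S"]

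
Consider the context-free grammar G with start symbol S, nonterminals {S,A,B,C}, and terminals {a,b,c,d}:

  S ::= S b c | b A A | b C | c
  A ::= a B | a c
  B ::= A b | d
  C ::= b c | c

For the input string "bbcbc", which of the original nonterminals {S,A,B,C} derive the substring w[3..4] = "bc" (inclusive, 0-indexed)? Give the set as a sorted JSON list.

Convert to CNF:
  S -> S X3 | T2 C | T2 X4 | c
  A -> T0 B | T0 T1
  B -> A T2 | d
  C -> T2 T1 | c
  T0 -> a
  T1 -> c
  T2 -> b
  X3 -> T2 T1
  X4 -> A A

Fill CYK table bottom-up (cells [i..j] with 3 ≤ i ≤ j ≤ 4 only):
  cell(3,3) b: {T2}  orig:{}
  cell(4,4) c: {C,S,T1}  orig:{C,S}
  cell(3,4) bc: {C,S,X3}  orig:{C,S}

Original NTs in T[3,4] deriving "bc": ["C", "S"]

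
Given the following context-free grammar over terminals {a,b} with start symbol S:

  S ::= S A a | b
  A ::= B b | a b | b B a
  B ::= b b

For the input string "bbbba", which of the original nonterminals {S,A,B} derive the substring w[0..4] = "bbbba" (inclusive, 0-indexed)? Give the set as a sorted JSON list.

Convert to CNF:
  S -> S X3 | b
  A -> B T0 | T0 X2 | T1 T0
  B -> T0 T0
  T0 -> b
  T1 -> a
  X2 -> B T1
  X3 -> A T1

CYK fill, restricted to cells inside w[0..4]:
  cell(0,0) b: {S,T0}  orig:{S}
  cell(1,1) b: {S,T0}  orig:{S}
  cell(2,2) b: {S,T0}  orig:{S}
  cell(3,3) b: {S,T0}  orig:{S}
  cell(4,4) a: {T1}  orig:{}
  cell(0,1) bb: {B}
  cell(1,2) bb: {B}
  cell(2,3) bb: {B}
  cell(3,4) ba: ∅
  cell(0,2) bbb: {A}
  cell(1,3) bbb: {A}
  cell(2,4) bba: {X2}  orig:{}
  cell(0,3) bbbb: ∅
  cell(1,4) bbba: {A,X3}  orig:{A}
  cell(0,4) bbbba: {S}

Original NTs in T[0,4] deriving "bbbba": ["S"]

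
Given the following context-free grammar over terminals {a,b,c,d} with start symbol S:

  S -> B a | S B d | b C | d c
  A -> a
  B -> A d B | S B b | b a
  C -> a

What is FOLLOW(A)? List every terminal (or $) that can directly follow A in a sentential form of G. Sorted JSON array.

FIRST sets, iterate to fixpoint:
iter 1:
  A via A→a: +{a}
  B via B→A d B: +{a}
  B via B→b a: +{b}
  C via C→a: +{a}
  S via S→B a: +{a,b}
  S via S→d c: +{d}
  S: {a,b,d}  A: {a}  B: {a,b}  C: {a}
iter 2:
  B via B→S B b: +{d}
  S: {a,b,d}  A: {a}  B: {a,b,d}  C: {a}
iter 3: done
  S: {a,b,d}  A: {a}  B: {a,b,d}  C: {a}

FOLLOW iteration:
FOLLOW(S) := {$}
round 1:
  B→A d B: FOLLOW(A) ⊇ FIRST(d) = {d}; new: +{d}
  B→S B b: FOLLOW(S) ⊇ FIRST(B) = {a,b,d}; new: +{a,b,d}
  B→S B b: FOLLOW(B) ⊇ FIRST(b) = {b}; new: +{b}
  S→B a: FOLLOW(B) ⊇ FIRST(a) = {a}; new: +{a}
  S→S B d: FOLLOW(B) ⊇ FIRST(d) = {d}; new: +{d}
  S→b C: FOLLOW(C) ⊇ FOLLOW(S) ⊇ {$,a,b,d}; new: +{$,a,b,d}
  FOLLOW(S)={$,a,b,d}  FOLLOW(A)={d}  FOLLOW(B)={a,b,d}  FOLLOW(C)={$,a,b,d}
round 2: — fixpoint
  FOLLOW(S)={$,a,b,d}  FOLLOW(A)={d}  FOLLOW(B)={a,b,d}  FOLLOW(C)={$,a,b,d}

FOLLOW(A) = ["d"]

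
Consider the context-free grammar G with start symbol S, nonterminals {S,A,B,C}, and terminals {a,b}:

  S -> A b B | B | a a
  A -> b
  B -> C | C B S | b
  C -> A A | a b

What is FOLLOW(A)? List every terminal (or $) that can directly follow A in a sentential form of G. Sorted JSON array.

FIRST iteration:
round 1:
  A via A→b: +{b}
  B via B→b: +{b}
  C via C→A A: +{b}
  C via C→a b: +{a}
  S via S→A b B: +{b}
  S via S→a a: +{a}
  S: {a,b}  A: {b}  B: {b}  C: {a,b}
round 2:
  B via B→C: +{a}
  S: {a,b}  A: {b}  B: {a,b}  C: {a,b}
round 3: done
  S: {a,b}  A: {b}  B: {a,b}  C: {a,b}

FOLLOW sets:
initialize: $ ∈ FOLLOW(S)
iter 1:
  B→C B S: FOLLOW(C) ⊇ FIRST(B) = {a,b}; new: +{a,b}
  B→C B S: FOLLOW(B) ⊇ FIRST(S) = {a,b}; new: +{a,b}
  B→C B S: FOLLOW(S) ⊇ FOLLOW(B) ⊇ {a,b}; new: +{a,b}
  C→A A: FOLLOW(A) ⊇ FIRST(A) = {b}; new: +{b}
  C→A A: FOLLOW(A) ⊇ FOLLOW(C) ⊇ {a,b}; new: +{a}
  S→A b B: FOLLOW(B) ⊇ FOLLOW(S) ⊇ {$,a,b}; new: +{$}
  S: {$,a,b}  A: {a,b}  B: {$,a,b}  C: {a,b}
iter 2:
  B→C: FOLLOW(C) ⊇ FOLLOW(B) ⊇ {$,a,b}; new: +{$}
  C→A A: FOLLOW(A) ⊇ FOLLOW(C) ⊇ {$,a,b}; new: +{$}
  S: {$,a,b}  A: {$,a,b}  B: {$,a,b}  C: {$,a,b}
iter 3: — fixpoint
  S: {$,a,b}  A: {$,a,b}  B: {$,a,b}  C: {$,a,b}

FOLLOW(A) = ["$", "a", "b"]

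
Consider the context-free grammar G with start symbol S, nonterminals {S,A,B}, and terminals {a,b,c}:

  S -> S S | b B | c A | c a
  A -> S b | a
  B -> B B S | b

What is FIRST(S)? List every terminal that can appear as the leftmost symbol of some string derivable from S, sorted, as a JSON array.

FIRST sets, iterate to fixpoint:
iter 1:
  A via A→a: +{a}
  B via B→b: +{b}
  S via S→b B: +{b}
  S via S→c A: +{c}
  FIRST(S)={b,c}  FIRST(A)={a}  FIRST(B)={b}
iter 2:
  A via A→S b: +{b,c}
  FIRST(S)={b,c}  FIRST(A)={a,b,c}  FIRST(B)={b}
iter 3: (no change)
  FIRST(S)={b,c}  FIRST(A)={a,b,c}  FIRST(B)={b}

FIRST(S) = ["b", "c"]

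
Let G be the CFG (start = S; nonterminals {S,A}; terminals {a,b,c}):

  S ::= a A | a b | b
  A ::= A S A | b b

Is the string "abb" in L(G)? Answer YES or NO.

Convert to CNF:
  S -> T1 A | T1 T0 | b
  A -> A X2 | T0 T0
  T0 -> b
  T1 -> a
  X2 -> S A

Fill CYK table bottom-up:
  T[0,0] 'a' = {T1}  orig:{}
  T[1,1] 'b' = {S,T0}  orig:{S}
  T[2,2] 'b' = {S,T0}  orig:{S}
  T[0,1] 'ab' = {S}
  T[1,2] 'bb' = {A}
  T[0,2] 'abb' = {S}

S ∈ T[0,2] ⇒ YES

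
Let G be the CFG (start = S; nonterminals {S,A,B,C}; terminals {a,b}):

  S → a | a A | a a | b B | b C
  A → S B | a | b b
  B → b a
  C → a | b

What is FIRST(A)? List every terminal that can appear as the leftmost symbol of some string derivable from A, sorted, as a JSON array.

FIRST sets, iterate to fixpoint:
pass 1:
  A via A→a: +{a}
  A via A→b b: +{b}
  B via B→b a: +{b}
  C via C→a: +{a}
  C via C→b: +{b}
  S via S→a: +{a}
  S via S→b B: +{b}
  FIRST(S)={a,b}  FIRST(A)={a,b}  FIRST(B)={b}  FIRST(C)={a,b}
pass 2: — fixpoint
  FIRST(S)={a,b}  FIRST(A)={a,b}  FIRST(B)={b}  FIRST(C)={a,b}

FIRST(A) = ["a", "b"]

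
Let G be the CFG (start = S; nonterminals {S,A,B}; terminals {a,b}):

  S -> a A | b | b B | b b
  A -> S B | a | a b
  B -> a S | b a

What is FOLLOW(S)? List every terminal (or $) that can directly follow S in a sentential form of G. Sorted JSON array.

FIRST sets, iterate to fixpoint:
iter 1:
  A via A→a: +{a}
  B via B→a S: +{a}
  B via B→b a: +{b}
  S via S→a A: +{a}
  S via S→b: +{b}
  FIRST(S)={a,b}  FIRST(A)={a}  FIRST(B)={a,b}
iter 2:
  A via A→S B: +{b}
  FIRST(S)={a,b}  FIRST(A)={a,b}  FIRST(B)={a,b}
iter 3: (no change)
  FIRST(S)={a,b}  FIRST(A)={a,b}  FIRST(B)={a,b}

FOLLOW iteration:
FOLLOW(S) := {$}
iter 1:
  A→S B: FOLLOW(S) ⊇ FIRST(B) = {a,b}; new: +{a,b}
  S→a A: FOLLOW(A) ⊇ FOLLOW(S) ⊇ {$,a,b}; new: +{$,a,b}
  S→b B: FOLLOW(B) ⊇ FOLLOW(S) ⊇ {$,a,b}; new: +{$,a,b}
  S: {$,a,b}  A: {$,a,b}  B: {$,a,b}
iter 2: — fixpoint
  S: {$,a,b}  A: {$,a,b}  B: {$,a,b}

FOLLOW(S) = ["$", "a", "b"]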